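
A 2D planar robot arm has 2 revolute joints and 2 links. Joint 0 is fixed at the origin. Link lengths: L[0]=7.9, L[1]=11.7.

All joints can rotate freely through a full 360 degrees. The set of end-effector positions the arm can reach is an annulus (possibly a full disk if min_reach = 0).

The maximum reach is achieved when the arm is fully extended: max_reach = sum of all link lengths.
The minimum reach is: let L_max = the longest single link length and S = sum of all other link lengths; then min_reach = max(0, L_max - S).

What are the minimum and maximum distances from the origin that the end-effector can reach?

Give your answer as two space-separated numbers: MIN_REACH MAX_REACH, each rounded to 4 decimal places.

Link lengths: [7.9, 11.7]
max_reach = 7.9 + 11.7 = 19.6
L_max = max([7.9, 11.7]) = 11.7
S (sum of others) = 19.6 - 11.7 = 7.9
min_reach = max(0, 11.7 - 7.9) = max(0, 3.8) = 3.8

Answer: 3.8000 19.6000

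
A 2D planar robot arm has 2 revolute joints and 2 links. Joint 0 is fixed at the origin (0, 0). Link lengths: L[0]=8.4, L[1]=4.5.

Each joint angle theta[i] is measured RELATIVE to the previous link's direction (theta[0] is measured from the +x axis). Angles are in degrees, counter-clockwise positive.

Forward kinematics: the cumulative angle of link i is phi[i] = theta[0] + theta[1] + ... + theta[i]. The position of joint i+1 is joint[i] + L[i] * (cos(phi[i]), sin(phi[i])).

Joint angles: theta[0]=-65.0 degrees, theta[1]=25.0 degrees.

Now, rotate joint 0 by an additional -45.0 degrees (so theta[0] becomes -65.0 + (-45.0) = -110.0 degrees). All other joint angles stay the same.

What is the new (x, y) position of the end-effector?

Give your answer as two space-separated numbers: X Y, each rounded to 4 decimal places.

Answer: -2.4808 -12.3763

Derivation:
joint[0] = (0.0000, 0.0000)  (base)
link 0: phi[0] = -110 = -110 deg
  cos(-110 deg) = -0.3420, sin(-110 deg) = -0.9397
  joint[1] = (0.0000, 0.0000) + 8.4 * (-0.3420, -0.9397) = (0.0000 + -2.8730, 0.0000 + -7.8934) = (-2.8730, -7.8934)
link 1: phi[1] = -110 + 25 = -85 deg
  cos(-85 deg) = 0.0872, sin(-85 deg) = -0.9962
  joint[2] = (-2.8730, -7.8934) + 4.5 * (0.0872, -0.9962) = (-2.8730 + 0.3922, -7.8934 + -4.4829) = (-2.4808, -12.3763)
End effector: (-2.4808, -12.3763)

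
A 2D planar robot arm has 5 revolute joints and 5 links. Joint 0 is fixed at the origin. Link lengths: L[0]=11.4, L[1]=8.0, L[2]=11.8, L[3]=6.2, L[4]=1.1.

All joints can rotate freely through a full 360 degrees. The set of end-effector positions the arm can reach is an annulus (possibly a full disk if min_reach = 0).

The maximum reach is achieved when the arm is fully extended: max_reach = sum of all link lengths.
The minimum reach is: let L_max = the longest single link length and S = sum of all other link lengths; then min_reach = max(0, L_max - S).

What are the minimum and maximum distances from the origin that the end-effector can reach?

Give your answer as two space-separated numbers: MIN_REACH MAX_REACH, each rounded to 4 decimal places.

Answer: 0.0000 38.5000

Derivation:
Link lengths: [11.4, 8.0, 11.8, 6.2, 1.1]
max_reach = 11.4 + 8 + 11.8 + 6.2 + 1.1 = 38.5
L_max = max([11.4, 8.0, 11.8, 6.2, 1.1]) = 11.8
S (sum of others) = 38.5 - 11.8 = 26.7
min_reach = max(0, 11.8 - 26.7) = max(0, -14.9) = 0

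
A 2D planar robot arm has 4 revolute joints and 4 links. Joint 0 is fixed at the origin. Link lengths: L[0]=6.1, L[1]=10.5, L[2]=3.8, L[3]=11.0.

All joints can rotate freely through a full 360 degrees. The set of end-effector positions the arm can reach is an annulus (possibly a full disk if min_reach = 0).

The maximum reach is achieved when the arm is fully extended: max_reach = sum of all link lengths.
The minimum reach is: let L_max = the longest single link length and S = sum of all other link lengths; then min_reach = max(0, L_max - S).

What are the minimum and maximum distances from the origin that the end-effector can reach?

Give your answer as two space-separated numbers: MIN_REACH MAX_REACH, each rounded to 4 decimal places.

Answer: 0.0000 31.4000

Derivation:
Link lengths: [6.1, 10.5, 3.8, 11.0]
max_reach = 6.1 + 10.5 + 3.8 + 11 = 31.4
L_max = max([6.1, 10.5, 3.8, 11.0]) = 11
S (sum of others) = 31.4 - 11 = 20.4
min_reach = max(0, 11 - 20.4) = max(0, -9.4) = 0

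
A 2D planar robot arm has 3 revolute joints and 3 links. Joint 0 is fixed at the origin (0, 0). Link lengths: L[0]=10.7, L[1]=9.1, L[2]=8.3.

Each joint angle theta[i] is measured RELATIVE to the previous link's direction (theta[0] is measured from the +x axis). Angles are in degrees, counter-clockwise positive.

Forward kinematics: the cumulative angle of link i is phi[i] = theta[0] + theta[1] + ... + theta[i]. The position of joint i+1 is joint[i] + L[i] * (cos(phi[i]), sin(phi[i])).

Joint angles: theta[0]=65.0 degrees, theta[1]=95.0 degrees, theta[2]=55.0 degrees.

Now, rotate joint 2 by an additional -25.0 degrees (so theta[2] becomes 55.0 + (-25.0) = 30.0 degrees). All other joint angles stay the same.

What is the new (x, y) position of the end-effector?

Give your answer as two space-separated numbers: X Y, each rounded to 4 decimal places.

joint[0] = (0.0000, 0.0000)  (base)
link 0: phi[0] = 65 = 65 deg
  cos(65 deg) = 0.4226, sin(65 deg) = 0.9063
  joint[1] = (0.0000, 0.0000) + 10.7 * (0.4226, 0.9063) = (0.0000 + 4.5220, 0.0000 + 9.6975) = (4.5220, 9.6975)
link 1: phi[1] = 65 + 95 = 160 deg
  cos(160 deg) = -0.9397, sin(160 deg) = 0.3420
  joint[2] = (4.5220, 9.6975) + 9.1 * (-0.9397, 0.3420) = (4.5220 + -8.5512, 9.6975 + 3.1124) = (-4.0292, 12.8099)
link 2: phi[2] = 65 + 95 + 30 = 190 deg
  cos(190 deg) = -0.9848, sin(190 deg) = -0.1736
  joint[3] = (-4.0292, 12.8099) + 8.3 * (-0.9848, -0.1736) = (-4.0292 + -8.1739, 12.8099 + -1.4413) = (-12.2031, 11.3686)
End effector: (-12.2031, 11.3686)

Answer: -12.2031 11.3686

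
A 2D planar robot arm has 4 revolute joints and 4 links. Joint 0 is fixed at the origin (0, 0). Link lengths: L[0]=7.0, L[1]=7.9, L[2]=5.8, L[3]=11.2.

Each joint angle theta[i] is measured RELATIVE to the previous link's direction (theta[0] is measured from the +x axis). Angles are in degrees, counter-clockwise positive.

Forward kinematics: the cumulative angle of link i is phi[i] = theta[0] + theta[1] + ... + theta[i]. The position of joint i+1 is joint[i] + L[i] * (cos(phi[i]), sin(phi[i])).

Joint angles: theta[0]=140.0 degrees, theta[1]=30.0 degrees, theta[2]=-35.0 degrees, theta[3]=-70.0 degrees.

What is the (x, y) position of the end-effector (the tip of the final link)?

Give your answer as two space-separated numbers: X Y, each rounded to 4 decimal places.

joint[0] = (0.0000, 0.0000)  (base)
link 0: phi[0] = 140 = 140 deg
  cos(140 deg) = -0.7660, sin(140 deg) = 0.6428
  joint[1] = (0.0000, 0.0000) + 7 * (-0.7660, 0.6428) = (0.0000 + -5.3623, 0.0000 + 4.4995) = (-5.3623, 4.4995)
link 1: phi[1] = 140 + 30 = 170 deg
  cos(170 deg) = -0.9848, sin(170 deg) = 0.1736
  joint[2] = (-5.3623, 4.4995) + 7.9 * (-0.9848, 0.1736) = (-5.3623 + -7.7800, 4.4995 + 1.3718) = (-13.1423, 5.8713)
link 2: phi[2] = 140 + 30 + -35 = 135 deg
  cos(135 deg) = -0.7071, sin(135 deg) = 0.7071
  joint[3] = (-13.1423, 5.8713) + 5.8 * (-0.7071, 0.7071) = (-13.1423 + -4.1012, 5.8713 + 4.1012) = (-17.2435, 9.9726)
link 3: phi[3] = 140 + 30 + -35 + -70 = 65 deg
  cos(65 deg) = 0.4226, sin(65 deg) = 0.9063
  joint[4] = (-17.2435, 9.9726) + 11.2 * (0.4226, 0.9063) = (-17.2435 + 4.7333, 9.9726 + 10.1506) = (-12.5102, 20.1232)
End effector: (-12.5102, 20.1232)

Answer: -12.5102 20.1232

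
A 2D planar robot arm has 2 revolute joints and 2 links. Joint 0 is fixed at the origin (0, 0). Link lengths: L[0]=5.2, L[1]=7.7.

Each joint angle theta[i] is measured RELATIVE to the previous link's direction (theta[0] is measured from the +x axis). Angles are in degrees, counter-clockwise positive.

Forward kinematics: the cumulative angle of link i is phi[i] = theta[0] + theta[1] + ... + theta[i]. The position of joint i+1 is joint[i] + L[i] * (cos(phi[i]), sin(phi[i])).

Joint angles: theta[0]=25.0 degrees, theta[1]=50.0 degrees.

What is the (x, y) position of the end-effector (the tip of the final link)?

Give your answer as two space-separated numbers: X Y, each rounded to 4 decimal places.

Answer: 6.7057 9.6352

Derivation:
joint[0] = (0.0000, 0.0000)  (base)
link 0: phi[0] = 25 = 25 deg
  cos(25 deg) = 0.9063, sin(25 deg) = 0.4226
  joint[1] = (0.0000, 0.0000) + 5.2 * (0.9063, 0.4226) = (0.0000 + 4.7128, 0.0000 + 2.1976) = (4.7128, 2.1976)
link 1: phi[1] = 25 + 50 = 75 deg
  cos(75 deg) = 0.2588, sin(75 deg) = 0.9659
  joint[2] = (4.7128, 2.1976) + 7.7 * (0.2588, 0.9659) = (4.7128 + 1.9929, 2.1976 + 7.4376) = (6.7057, 9.6352)
End effector: (6.7057, 9.6352)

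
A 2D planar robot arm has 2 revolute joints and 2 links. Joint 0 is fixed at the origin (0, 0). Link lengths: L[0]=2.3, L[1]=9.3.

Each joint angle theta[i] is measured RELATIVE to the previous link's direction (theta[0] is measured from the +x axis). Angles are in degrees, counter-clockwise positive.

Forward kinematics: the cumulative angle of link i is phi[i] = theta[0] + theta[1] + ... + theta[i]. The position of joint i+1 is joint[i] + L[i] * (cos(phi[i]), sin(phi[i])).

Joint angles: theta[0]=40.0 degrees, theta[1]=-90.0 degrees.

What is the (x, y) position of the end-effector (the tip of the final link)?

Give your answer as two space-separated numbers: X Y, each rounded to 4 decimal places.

Answer: 7.7398 -5.6458

Derivation:
joint[0] = (0.0000, 0.0000)  (base)
link 0: phi[0] = 40 = 40 deg
  cos(40 deg) = 0.7660, sin(40 deg) = 0.6428
  joint[1] = (0.0000, 0.0000) + 2.3 * (0.7660, 0.6428) = (0.0000 + 1.7619, 0.0000 + 1.4784) = (1.7619, 1.4784)
link 1: phi[1] = 40 + -90 = -50 deg
  cos(-50 deg) = 0.6428, sin(-50 deg) = -0.7660
  joint[2] = (1.7619, 1.4784) + 9.3 * (0.6428, -0.7660) = (1.7619 + 5.9779, 1.4784 + -7.1242) = (7.7398, -5.6458)
End effector: (7.7398, -5.6458)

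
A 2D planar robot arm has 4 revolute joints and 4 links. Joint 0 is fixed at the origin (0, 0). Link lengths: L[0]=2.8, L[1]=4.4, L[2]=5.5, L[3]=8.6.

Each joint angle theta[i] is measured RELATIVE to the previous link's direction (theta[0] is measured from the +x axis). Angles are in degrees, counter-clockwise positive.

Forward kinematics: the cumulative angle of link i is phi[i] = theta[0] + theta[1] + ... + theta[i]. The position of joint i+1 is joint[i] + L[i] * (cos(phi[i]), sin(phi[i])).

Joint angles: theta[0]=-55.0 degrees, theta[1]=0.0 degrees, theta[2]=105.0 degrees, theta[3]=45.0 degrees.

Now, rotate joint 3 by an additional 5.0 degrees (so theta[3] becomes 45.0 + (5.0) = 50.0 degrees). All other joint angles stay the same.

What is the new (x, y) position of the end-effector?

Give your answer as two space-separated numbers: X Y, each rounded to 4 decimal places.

joint[0] = (0.0000, 0.0000)  (base)
link 0: phi[0] = -55 = -55 deg
  cos(-55 deg) = 0.5736, sin(-55 deg) = -0.8192
  joint[1] = (0.0000, 0.0000) + 2.8 * (0.5736, -0.8192) = (0.0000 + 1.6060, 0.0000 + -2.2936) = (1.6060, -2.2936)
link 1: phi[1] = -55 + 0 = -55 deg
  cos(-55 deg) = 0.5736, sin(-55 deg) = -0.8192
  joint[2] = (1.6060, -2.2936) + 4.4 * (0.5736, -0.8192) = (1.6060 + 2.5237, -2.2936 + -3.6043) = (4.1298, -5.8979)
link 2: phi[2] = -55 + 0 + 105 = 50 deg
  cos(50 deg) = 0.6428, sin(50 deg) = 0.7660
  joint[3] = (4.1298, -5.8979) + 5.5 * (0.6428, 0.7660) = (4.1298 + 3.5353, -5.8979 + 4.2132) = (7.6651, -1.6847)
link 3: phi[3] = -55 + 0 + 105 + 50 = 100 deg
  cos(100 deg) = -0.1736, sin(100 deg) = 0.9848
  joint[4] = (7.6651, -1.6847) + 8.6 * (-0.1736, 0.9848) = (7.6651 + -1.4934, -1.6847 + 8.4693) = (6.1717, 6.7847)
End effector: (6.1717, 6.7847)

Answer: 6.1717 6.7847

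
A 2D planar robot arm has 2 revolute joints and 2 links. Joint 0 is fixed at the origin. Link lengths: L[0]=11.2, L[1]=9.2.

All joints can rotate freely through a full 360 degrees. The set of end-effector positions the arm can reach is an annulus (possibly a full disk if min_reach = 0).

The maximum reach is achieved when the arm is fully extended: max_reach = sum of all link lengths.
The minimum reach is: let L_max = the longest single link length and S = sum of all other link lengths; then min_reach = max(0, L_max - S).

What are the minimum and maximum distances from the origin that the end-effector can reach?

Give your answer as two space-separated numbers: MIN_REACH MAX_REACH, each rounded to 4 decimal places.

Link lengths: [11.2, 9.2]
max_reach = 11.2 + 9.2 = 20.4
L_max = max([11.2, 9.2]) = 11.2
S (sum of others) = 20.4 - 11.2 = 9.2
min_reach = max(0, 11.2 - 9.2) = max(0, 2) = 2

Answer: 2.0000 20.4000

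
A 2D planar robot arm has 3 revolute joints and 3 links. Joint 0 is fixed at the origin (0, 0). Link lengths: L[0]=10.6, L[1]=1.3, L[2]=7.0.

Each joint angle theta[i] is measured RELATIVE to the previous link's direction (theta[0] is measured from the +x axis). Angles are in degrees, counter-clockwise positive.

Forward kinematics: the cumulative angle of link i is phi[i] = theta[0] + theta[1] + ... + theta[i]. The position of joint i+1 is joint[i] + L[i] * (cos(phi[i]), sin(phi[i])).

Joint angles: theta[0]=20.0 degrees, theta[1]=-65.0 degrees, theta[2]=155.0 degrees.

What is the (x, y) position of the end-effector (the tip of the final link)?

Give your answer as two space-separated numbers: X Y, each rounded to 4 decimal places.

Answer: 8.4858 9.2840

Derivation:
joint[0] = (0.0000, 0.0000)  (base)
link 0: phi[0] = 20 = 20 deg
  cos(20 deg) = 0.9397, sin(20 deg) = 0.3420
  joint[1] = (0.0000, 0.0000) + 10.6 * (0.9397, 0.3420) = (0.0000 + 9.9607, 0.0000 + 3.6254) = (9.9607, 3.6254)
link 1: phi[1] = 20 + -65 = -45 deg
  cos(-45 deg) = 0.7071, sin(-45 deg) = -0.7071
  joint[2] = (9.9607, 3.6254) + 1.3 * (0.7071, -0.7071) = (9.9607 + 0.9192, 3.6254 + -0.9192) = (10.8800, 2.7062)
link 2: phi[2] = 20 + -65 + 155 = 110 deg
  cos(110 deg) = -0.3420, sin(110 deg) = 0.9397
  joint[3] = (10.8800, 2.7062) + 7 * (-0.3420, 0.9397) = (10.8800 + -2.3941, 2.7062 + 6.5778) = (8.4858, 9.2840)
End effector: (8.4858, 9.2840)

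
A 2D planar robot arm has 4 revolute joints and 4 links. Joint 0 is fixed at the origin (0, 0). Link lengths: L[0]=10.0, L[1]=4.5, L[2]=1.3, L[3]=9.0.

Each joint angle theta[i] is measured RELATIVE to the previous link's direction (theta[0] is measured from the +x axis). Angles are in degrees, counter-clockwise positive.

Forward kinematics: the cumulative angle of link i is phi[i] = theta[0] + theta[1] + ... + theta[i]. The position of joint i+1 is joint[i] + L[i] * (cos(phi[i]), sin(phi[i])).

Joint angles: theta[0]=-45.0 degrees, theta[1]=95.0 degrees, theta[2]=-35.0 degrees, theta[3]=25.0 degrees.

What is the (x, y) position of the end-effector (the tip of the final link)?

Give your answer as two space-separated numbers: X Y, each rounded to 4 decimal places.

joint[0] = (0.0000, 0.0000)  (base)
link 0: phi[0] = -45 = -45 deg
  cos(-45 deg) = 0.7071, sin(-45 deg) = -0.7071
  joint[1] = (0.0000, 0.0000) + 10 * (0.7071, -0.7071) = (0.0000 + 7.0711, 0.0000 + -7.0711) = (7.0711, -7.0711)
link 1: phi[1] = -45 + 95 = 50 deg
  cos(50 deg) = 0.6428, sin(50 deg) = 0.7660
  joint[2] = (7.0711, -7.0711) + 4.5 * (0.6428, 0.7660) = (7.0711 + 2.8925, -7.0711 + 3.4472) = (9.9636, -3.6239)
link 2: phi[2] = -45 + 95 + -35 = 15 deg
  cos(15 deg) = 0.9659, sin(15 deg) = 0.2588
  joint[3] = (9.9636, -3.6239) + 1.3 * (0.9659, 0.2588) = (9.9636 + 1.2557, -3.6239 + 0.3365) = (11.2193, -3.2874)
link 3: phi[3] = -45 + 95 + -35 + 25 = 40 deg
  cos(40 deg) = 0.7660, sin(40 deg) = 0.6428
  joint[4] = (11.2193, -3.2874) + 9 * (0.7660, 0.6428) = (11.2193 + 6.8944, -3.2874 + 5.7851) = (18.1137, 2.4977)
End effector: (18.1137, 2.4977)

Answer: 18.1137 2.4977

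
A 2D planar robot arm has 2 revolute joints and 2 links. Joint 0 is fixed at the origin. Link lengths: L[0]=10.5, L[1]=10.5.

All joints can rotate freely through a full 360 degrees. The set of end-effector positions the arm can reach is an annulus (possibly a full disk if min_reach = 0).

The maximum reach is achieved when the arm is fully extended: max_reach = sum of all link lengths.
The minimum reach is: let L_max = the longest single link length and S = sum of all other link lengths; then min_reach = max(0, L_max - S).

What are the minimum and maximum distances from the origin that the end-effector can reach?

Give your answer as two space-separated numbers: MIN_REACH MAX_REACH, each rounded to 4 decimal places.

Link lengths: [10.5, 10.5]
max_reach = 10.5 + 10.5 = 21
L_max = max([10.5, 10.5]) = 10.5
S (sum of others) = 21 - 10.5 = 10.5
min_reach = max(0, 10.5 - 10.5) = max(0, 0) = 0

Answer: 0.0000 21.0000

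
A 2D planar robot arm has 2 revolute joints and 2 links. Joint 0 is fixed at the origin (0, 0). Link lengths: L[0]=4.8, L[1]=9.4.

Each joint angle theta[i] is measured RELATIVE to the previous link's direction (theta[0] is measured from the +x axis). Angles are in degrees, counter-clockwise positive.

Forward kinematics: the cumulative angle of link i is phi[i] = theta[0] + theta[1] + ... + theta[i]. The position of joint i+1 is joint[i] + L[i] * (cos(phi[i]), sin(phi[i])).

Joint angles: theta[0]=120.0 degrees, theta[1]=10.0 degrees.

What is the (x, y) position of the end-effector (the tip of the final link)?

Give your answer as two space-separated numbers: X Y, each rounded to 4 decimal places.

Answer: -8.4422 11.3577

Derivation:
joint[0] = (0.0000, 0.0000)  (base)
link 0: phi[0] = 120 = 120 deg
  cos(120 deg) = -0.5000, sin(120 deg) = 0.8660
  joint[1] = (0.0000, 0.0000) + 4.8 * (-0.5000, 0.8660) = (0.0000 + -2.4000, 0.0000 + 4.1569) = (-2.4000, 4.1569)
link 1: phi[1] = 120 + 10 = 130 deg
  cos(130 deg) = -0.6428, sin(130 deg) = 0.7660
  joint[2] = (-2.4000, 4.1569) + 9.4 * (-0.6428, 0.7660) = (-2.4000 + -6.0422, 4.1569 + 7.2008) = (-8.4422, 11.3577)
End effector: (-8.4422, 11.3577)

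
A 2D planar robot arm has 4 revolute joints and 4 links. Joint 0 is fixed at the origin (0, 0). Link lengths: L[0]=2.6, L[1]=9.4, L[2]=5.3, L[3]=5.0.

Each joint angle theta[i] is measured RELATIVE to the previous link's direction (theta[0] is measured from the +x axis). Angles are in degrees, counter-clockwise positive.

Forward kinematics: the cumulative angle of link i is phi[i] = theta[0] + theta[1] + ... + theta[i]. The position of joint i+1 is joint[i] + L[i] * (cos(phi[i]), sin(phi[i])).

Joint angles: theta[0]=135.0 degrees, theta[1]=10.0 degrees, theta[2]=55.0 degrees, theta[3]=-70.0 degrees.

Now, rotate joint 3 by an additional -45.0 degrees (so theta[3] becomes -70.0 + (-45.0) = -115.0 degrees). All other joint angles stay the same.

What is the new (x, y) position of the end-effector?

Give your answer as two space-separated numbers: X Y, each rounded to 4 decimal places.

joint[0] = (0.0000, 0.0000)  (base)
link 0: phi[0] = 135 = 135 deg
  cos(135 deg) = -0.7071, sin(135 deg) = 0.7071
  joint[1] = (0.0000, 0.0000) + 2.6 * (-0.7071, 0.7071) = (0.0000 + -1.8385, 0.0000 + 1.8385) = (-1.8385, 1.8385)
link 1: phi[1] = 135 + 10 = 145 deg
  cos(145 deg) = -0.8192, sin(145 deg) = 0.5736
  joint[2] = (-1.8385, 1.8385) + 9.4 * (-0.8192, 0.5736) = (-1.8385 + -7.7000, 1.8385 + 5.3916) = (-9.5385, 7.2301)
link 2: phi[2] = 135 + 10 + 55 = 200 deg
  cos(200 deg) = -0.9397, sin(200 deg) = -0.3420
  joint[3] = (-9.5385, 7.2301) + 5.3 * (-0.9397, -0.3420) = (-9.5385 + -4.9804, 7.2301 + -1.8127) = (-14.5189, 5.4174)
link 3: phi[3] = 135 + 10 + 55 + -115 = 85 deg
  cos(85 deg) = 0.0872, sin(85 deg) = 0.9962
  joint[4] = (-14.5189, 5.4174) + 5 * (0.0872, 0.9962) = (-14.5189 + 0.4358, 5.4174 + 4.9810) = (-14.0831, 10.3984)
End effector: (-14.0831, 10.3984)

Answer: -14.0831 10.3984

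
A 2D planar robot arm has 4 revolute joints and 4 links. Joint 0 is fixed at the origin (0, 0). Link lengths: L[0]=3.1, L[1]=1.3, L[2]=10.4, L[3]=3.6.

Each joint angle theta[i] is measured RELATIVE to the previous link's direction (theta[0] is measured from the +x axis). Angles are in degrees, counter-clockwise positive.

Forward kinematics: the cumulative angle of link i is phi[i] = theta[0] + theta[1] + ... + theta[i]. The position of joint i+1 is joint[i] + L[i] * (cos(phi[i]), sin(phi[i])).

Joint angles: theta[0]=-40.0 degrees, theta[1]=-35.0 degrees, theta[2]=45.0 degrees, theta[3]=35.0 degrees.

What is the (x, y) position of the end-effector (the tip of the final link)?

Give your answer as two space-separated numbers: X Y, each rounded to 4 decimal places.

joint[0] = (0.0000, 0.0000)  (base)
link 0: phi[0] = -40 = -40 deg
  cos(-40 deg) = 0.7660, sin(-40 deg) = -0.6428
  joint[1] = (0.0000, 0.0000) + 3.1 * (0.7660, -0.6428) = (0.0000 + 2.3747, 0.0000 + -1.9926) = (2.3747, -1.9926)
link 1: phi[1] = -40 + -35 = -75 deg
  cos(-75 deg) = 0.2588, sin(-75 deg) = -0.9659
  joint[2] = (2.3747, -1.9926) + 1.3 * (0.2588, -0.9659) = (2.3747 + 0.3365, -1.9926 + -1.2557) = (2.7112, -3.2483)
link 2: phi[2] = -40 + -35 + 45 = -30 deg
  cos(-30 deg) = 0.8660, sin(-30 deg) = -0.5000
  joint[3] = (2.7112, -3.2483) + 10.4 * (0.8660, -0.5000) = (2.7112 + 9.0067, -3.2483 + -5.2000) = (11.7179, -8.4483)
link 3: phi[3] = -40 + -35 + 45 + 35 = 5 deg
  cos(5 deg) = 0.9962, sin(5 deg) = 0.0872
  joint[4] = (11.7179, -8.4483) + 3.6 * (0.9962, 0.0872) = (11.7179 + 3.5863, -8.4483 + 0.3138) = (15.3042, -8.1346)
End effector: (15.3042, -8.1346)

Answer: 15.3042 -8.1346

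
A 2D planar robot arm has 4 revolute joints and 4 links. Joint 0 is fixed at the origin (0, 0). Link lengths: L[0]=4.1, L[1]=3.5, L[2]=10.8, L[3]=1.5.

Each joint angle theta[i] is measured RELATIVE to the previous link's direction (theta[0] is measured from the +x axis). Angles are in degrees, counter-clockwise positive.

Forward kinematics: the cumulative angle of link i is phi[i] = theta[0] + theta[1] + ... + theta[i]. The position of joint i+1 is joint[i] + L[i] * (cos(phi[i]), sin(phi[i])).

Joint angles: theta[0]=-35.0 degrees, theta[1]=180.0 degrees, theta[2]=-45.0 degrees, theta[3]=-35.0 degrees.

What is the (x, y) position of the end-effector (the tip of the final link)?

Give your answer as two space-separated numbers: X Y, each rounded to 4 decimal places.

joint[0] = (0.0000, 0.0000)  (base)
link 0: phi[0] = -35 = -35 deg
  cos(-35 deg) = 0.8192, sin(-35 deg) = -0.5736
  joint[1] = (0.0000, 0.0000) + 4.1 * (0.8192, -0.5736) = (0.0000 + 3.3585, 0.0000 + -2.3517) = (3.3585, -2.3517)
link 1: phi[1] = -35 + 180 = 145 deg
  cos(145 deg) = -0.8192, sin(145 deg) = 0.5736
  joint[2] = (3.3585, -2.3517) + 3.5 * (-0.8192, 0.5736) = (3.3585 + -2.8670, -2.3517 + 2.0075) = (0.4915, -0.3441)
link 2: phi[2] = -35 + 180 + -45 = 100 deg
  cos(100 deg) = -0.1736, sin(100 deg) = 0.9848
  joint[3] = (0.4915, -0.3441) + 10.8 * (-0.1736, 0.9848) = (0.4915 + -1.8754, -0.3441 + 10.6359) = (-1.3839, 10.2918)
link 3: phi[3] = -35 + 180 + -45 + -35 = 65 deg
  cos(65 deg) = 0.4226, sin(65 deg) = 0.9063
  joint[4] = (-1.3839, 10.2918) + 1.5 * (0.4226, 0.9063) = (-1.3839 + 0.6339, 10.2918 + 1.3595) = (-0.7500, 11.6512)
End effector: (-0.7500, 11.6512)

Answer: -0.7500 11.6512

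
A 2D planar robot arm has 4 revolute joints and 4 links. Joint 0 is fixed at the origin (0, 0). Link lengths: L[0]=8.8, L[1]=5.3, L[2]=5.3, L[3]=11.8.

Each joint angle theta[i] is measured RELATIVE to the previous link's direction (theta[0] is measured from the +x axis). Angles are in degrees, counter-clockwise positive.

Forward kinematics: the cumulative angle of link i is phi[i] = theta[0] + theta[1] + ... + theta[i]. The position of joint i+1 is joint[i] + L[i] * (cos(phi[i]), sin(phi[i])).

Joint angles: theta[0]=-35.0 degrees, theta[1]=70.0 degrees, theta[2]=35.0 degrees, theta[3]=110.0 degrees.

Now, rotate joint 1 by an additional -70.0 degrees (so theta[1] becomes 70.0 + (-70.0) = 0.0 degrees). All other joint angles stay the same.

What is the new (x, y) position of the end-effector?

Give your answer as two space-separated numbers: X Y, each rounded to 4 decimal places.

Answer: 12.8142 3.0009

Derivation:
joint[0] = (0.0000, 0.0000)  (base)
link 0: phi[0] = -35 = -35 deg
  cos(-35 deg) = 0.8192, sin(-35 deg) = -0.5736
  joint[1] = (0.0000, 0.0000) + 8.8 * (0.8192, -0.5736) = (0.0000 + 7.2085, 0.0000 + -5.0475) = (7.2085, -5.0475)
link 1: phi[1] = -35 + 0 = -35 deg
  cos(-35 deg) = 0.8192, sin(-35 deg) = -0.5736
  joint[2] = (7.2085, -5.0475) + 5.3 * (0.8192, -0.5736) = (7.2085 + 4.3415, -5.0475 + -3.0400) = (11.5500, -8.0874)
link 2: phi[2] = -35 + 0 + 35 = 0 deg
  cos(0 deg) = 1.0000, sin(0 deg) = 0.0000
  joint[3] = (11.5500, -8.0874) + 5.3 * (1.0000, 0.0000) = (11.5500 + 5.3000, -8.0874 + 0.0000) = (16.8500, -8.0874)
link 3: phi[3] = -35 + 0 + 35 + 110 = 110 deg
  cos(110 deg) = -0.3420, sin(110 deg) = 0.9397
  joint[4] = (16.8500, -8.0874) + 11.8 * (-0.3420, 0.9397) = (16.8500 + -4.0358, -8.0874 + 11.0884) = (12.8142, 3.0009)
End effector: (12.8142, 3.0009)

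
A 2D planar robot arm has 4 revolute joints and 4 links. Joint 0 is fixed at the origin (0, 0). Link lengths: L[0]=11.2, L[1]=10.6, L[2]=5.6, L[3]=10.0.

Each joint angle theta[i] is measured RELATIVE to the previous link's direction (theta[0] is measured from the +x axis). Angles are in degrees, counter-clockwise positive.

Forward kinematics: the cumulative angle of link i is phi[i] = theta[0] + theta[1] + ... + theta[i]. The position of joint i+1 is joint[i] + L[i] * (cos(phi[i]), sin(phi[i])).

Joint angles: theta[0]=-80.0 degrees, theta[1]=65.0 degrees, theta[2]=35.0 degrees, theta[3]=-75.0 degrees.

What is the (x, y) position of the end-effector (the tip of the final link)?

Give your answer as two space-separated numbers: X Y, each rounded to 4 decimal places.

Answer: 23.1817 -20.0495

Derivation:
joint[0] = (0.0000, 0.0000)  (base)
link 0: phi[0] = -80 = -80 deg
  cos(-80 deg) = 0.1736, sin(-80 deg) = -0.9848
  joint[1] = (0.0000, 0.0000) + 11.2 * (0.1736, -0.9848) = (0.0000 + 1.9449, 0.0000 + -11.0298) = (1.9449, -11.0298)
link 1: phi[1] = -80 + 65 = -15 deg
  cos(-15 deg) = 0.9659, sin(-15 deg) = -0.2588
  joint[2] = (1.9449, -11.0298) + 10.6 * (0.9659, -0.2588) = (1.9449 + 10.2388, -11.0298 + -2.7435) = (12.1837, -13.7733)
link 2: phi[2] = -80 + 65 + 35 = 20 deg
  cos(20 deg) = 0.9397, sin(20 deg) = 0.3420
  joint[3] = (12.1837, -13.7733) + 5.6 * (0.9397, 0.3420) = (12.1837 + 5.2623, -13.7733 + 1.9153) = (17.4460, -11.8580)
link 3: phi[3] = -80 + 65 + 35 + -75 = -55 deg
  cos(-55 deg) = 0.5736, sin(-55 deg) = -0.8192
  joint[4] = (17.4460, -11.8580) + 10 * (0.5736, -0.8192) = (17.4460 + 5.7358, -11.8580 + -8.1915) = (23.1817, -20.0495)
End effector: (23.1817, -20.0495)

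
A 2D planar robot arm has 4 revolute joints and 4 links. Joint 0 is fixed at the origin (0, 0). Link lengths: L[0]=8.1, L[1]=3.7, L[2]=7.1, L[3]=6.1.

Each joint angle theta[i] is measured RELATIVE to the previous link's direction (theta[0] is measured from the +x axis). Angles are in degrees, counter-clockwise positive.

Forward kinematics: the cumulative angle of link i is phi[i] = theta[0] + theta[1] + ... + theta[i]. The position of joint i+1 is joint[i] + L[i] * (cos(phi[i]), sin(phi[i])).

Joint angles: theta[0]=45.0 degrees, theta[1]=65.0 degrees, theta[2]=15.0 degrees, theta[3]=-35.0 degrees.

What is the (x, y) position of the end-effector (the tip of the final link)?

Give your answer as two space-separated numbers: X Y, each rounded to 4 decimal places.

Answer: 0.3897 21.1204

Derivation:
joint[0] = (0.0000, 0.0000)  (base)
link 0: phi[0] = 45 = 45 deg
  cos(45 deg) = 0.7071, sin(45 deg) = 0.7071
  joint[1] = (0.0000, 0.0000) + 8.1 * (0.7071, 0.7071) = (0.0000 + 5.7276, 0.0000 + 5.7276) = (5.7276, 5.7276)
link 1: phi[1] = 45 + 65 = 110 deg
  cos(110 deg) = -0.3420, sin(110 deg) = 0.9397
  joint[2] = (5.7276, 5.7276) + 3.7 * (-0.3420, 0.9397) = (5.7276 + -1.2655, 5.7276 + 3.4769) = (4.4621, 9.2044)
link 2: phi[2] = 45 + 65 + 15 = 125 deg
  cos(125 deg) = -0.5736, sin(125 deg) = 0.8192
  joint[3] = (4.4621, 9.2044) + 7.1 * (-0.5736, 0.8192) = (4.4621 + -4.0724, 9.2044 + 5.8160) = (0.3897, 15.0204)
link 3: phi[3] = 45 + 65 + 15 + -35 = 90 deg
  cos(90 deg) = 0.0000, sin(90 deg) = 1.0000
  joint[4] = (0.3897, 15.0204) + 6.1 * (0.0000, 1.0000) = (0.3897 + 0.0000, 15.0204 + 6.1000) = (0.3897, 21.1204)
End effector: (0.3897, 21.1204)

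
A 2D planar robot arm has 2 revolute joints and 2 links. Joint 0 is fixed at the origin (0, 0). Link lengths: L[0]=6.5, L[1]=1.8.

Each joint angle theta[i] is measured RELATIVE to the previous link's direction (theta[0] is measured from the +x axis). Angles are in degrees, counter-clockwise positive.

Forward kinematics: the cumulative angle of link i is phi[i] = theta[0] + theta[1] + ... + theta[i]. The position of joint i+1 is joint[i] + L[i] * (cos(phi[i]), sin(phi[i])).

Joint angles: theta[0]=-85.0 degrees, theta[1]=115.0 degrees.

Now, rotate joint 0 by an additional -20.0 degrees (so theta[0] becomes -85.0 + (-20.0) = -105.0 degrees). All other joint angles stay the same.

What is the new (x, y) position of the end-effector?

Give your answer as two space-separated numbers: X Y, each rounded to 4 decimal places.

Answer: 0.0903 -5.9660

Derivation:
joint[0] = (0.0000, 0.0000)  (base)
link 0: phi[0] = -105 = -105 deg
  cos(-105 deg) = -0.2588, sin(-105 deg) = -0.9659
  joint[1] = (0.0000, 0.0000) + 6.5 * (-0.2588, -0.9659) = (0.0000 + -1.6823, 0.0000 + -6.2785) = (-1.6823, -6.2785)
link 1: phi[1] = -105 + 115 = 10 deg
  cos(10 deg) = 0.9848, sin(10 deg) = 0.1736
  joint[2] = (-1.6823, -6.2785) + 1.8 * (0.9848, 0.1736) = (-1.6823 + 1.7727, -6.2785 + 0.3126) = (0.0903, -5.9660)
End effector: (0.0903, -5.9660)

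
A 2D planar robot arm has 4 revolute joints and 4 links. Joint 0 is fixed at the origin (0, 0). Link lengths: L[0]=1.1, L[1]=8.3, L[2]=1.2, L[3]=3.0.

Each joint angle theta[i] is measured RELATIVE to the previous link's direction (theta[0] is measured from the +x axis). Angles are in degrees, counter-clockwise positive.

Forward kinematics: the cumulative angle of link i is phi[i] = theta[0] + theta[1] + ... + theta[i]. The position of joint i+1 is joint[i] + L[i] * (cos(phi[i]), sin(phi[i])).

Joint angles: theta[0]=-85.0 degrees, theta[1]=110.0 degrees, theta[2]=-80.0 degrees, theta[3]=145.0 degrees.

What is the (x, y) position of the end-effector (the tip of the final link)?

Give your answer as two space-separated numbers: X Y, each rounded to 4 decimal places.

joint[0] = (0.0000, 0.0000)  (base)
link 0: phi[0] = -85 = -85 deg
  cos(-85 deg) = 0.0872, sin(-85 deg) = -0.9962
  joint[1] = (0.0000, 0.0000) + 1.1 * (0.0872, -0.9962) = (0.0000 + 0.0959, 0.0000 + -1.0958) = (0.0959, -1.0958)
link 1: phi[1] = -85 + 110 = 25 deg
  cos(25 deg) = 0.9063, sin(25 deg) = 0.4226
  joint[2] = (0.0959, -1.0958) + 8.3 * (0.9063, 0.4226) = (0.0959 + 7.5224, -1.0958 + 3.5077) = (7.6182, 2.4119)
link 2: phi[2] = -85 + 110 + -80 = -55 deg
  cos(-55 deg) = 0.5736, sin(-55 deg) = -0.8192
  joint[3] = (7.6182, 2.4119) + 1.2 * (0.5736, -0.8192) = (7.6182 + 0.6883, 2.4119 + -0.9830) = (8.3065, 1.4289)
link 3: phi[3] = -85 + 110 + -80 + 145 = 90 deg
  cos(90 deg) = 0.0000, sin(90 deg) = 1.0000
  joint[4] = (8.3065, 1.4289) + 3 * (0.0000, 1.0000) = (8.3065 + 0.0000, 1.4289 + 3.0000) = (8.3065, 4.4289)
End effector: (8.3065, 4.4289)

Answer: 8.3065 4.4289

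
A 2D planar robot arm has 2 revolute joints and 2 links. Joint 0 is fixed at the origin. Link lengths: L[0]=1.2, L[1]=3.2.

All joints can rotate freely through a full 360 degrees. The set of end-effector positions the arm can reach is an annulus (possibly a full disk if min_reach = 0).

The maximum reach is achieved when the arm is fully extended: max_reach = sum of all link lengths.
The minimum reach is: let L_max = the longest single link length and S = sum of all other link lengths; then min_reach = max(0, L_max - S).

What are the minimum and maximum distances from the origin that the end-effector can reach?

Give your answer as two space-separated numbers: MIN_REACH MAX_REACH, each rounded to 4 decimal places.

Answer: 2.0000 4.4000

Derivation:
Link lengths: [1.2, 3.2]
max_reach = 1.2 + 3.2 = 4.4
L_max = max([1.2, 3.2]) = 3.2
S (sum of others) = 4.4 - 3.2 = 1.2
min_reach = max(0, 3.2 - 1.2) = max(0, 2) = 2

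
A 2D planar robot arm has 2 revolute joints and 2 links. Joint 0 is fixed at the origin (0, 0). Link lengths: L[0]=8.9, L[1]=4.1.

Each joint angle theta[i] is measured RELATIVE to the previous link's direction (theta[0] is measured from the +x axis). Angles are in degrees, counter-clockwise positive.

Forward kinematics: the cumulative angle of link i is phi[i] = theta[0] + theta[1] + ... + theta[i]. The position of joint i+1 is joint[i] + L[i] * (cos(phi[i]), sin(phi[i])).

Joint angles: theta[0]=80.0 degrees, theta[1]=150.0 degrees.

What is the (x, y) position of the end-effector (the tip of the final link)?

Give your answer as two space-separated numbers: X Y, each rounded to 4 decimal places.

Answer: -1.0900 5.6240

Derivation:
joint[0] = (0.0000, 0.0000)  (base)
link 0: phi[0] = 80 = 80 deg
  cos(80 deg) = 0.1736, sin(80 deg) = 0.9848
  joint[1] = (0.0000, 0.0000) + 8.9 * (0.1736, 0.9848) = (0.0000 + 1.5455, 0.0000 + 8.7648) = (1.5455, 8.7648)
link 1: phi[1] = 80 + 150 = 230 deg
  cos(230 deg) = -0.6428, sin(230 deg) = -0.7660
  joint[2] = (1.5455, 8.7648) + 4.1 * (-0.6428, -0.7660) = (1.5455 + -2.6354, 8.7648 + -3.1408) = (-1.0900, 5.6240)
End effector: (-1.0900, 5.6240)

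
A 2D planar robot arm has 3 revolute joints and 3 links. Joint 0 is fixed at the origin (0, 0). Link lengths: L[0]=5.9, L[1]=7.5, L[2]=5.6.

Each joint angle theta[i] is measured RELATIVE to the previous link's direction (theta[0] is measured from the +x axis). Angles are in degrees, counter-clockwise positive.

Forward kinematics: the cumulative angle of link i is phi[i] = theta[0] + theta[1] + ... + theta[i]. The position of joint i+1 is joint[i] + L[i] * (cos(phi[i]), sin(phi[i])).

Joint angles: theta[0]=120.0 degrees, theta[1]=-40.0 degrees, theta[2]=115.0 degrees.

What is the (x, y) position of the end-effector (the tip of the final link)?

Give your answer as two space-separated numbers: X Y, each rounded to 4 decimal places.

Answer: -7.0568 11.0462

Derivation:
joint[0] = (0.0000, 0.0000)  (base)
link 0: phi[0] = 120 = 120 deg
  cos(120 deg) = -0.5000, sin(120 deg) = 0.8660
  joint[1] = (0.0000, 0.0000) + 5.9 * (-0.5000, 0.8660) = (0.0000 + -2.9500, 0.0000 + 5.1095) = (-2.9500, 5.1095)
link 1: phi[1] = 120 + -40 = 80 deg
  cos(80 deg) = 0.1736, sin(80 deg) = 0.9848
  joint[2] = (-2.9500, 5.1095) + 7.5 * (0.1736, 0.9848) = (-2.9500 + 1.3024, 5.1095 + 7.3861) = (-1.6476, 12.4956)
link 2: phi[2] = 120 + -40 + 115 = 195 deg
  cos(195 deg) = -0.9659, sin(195 deg) = -0.2588
  joint[3] = (-1.6476, 12.4956) + 5.6 * (-0.9659, -0.2588) = (-1.6476 + -5.4092, 12.4956 + -1.4494) = (-7.0568, 11.0462)
End effector: (-7.0568, 11.0462)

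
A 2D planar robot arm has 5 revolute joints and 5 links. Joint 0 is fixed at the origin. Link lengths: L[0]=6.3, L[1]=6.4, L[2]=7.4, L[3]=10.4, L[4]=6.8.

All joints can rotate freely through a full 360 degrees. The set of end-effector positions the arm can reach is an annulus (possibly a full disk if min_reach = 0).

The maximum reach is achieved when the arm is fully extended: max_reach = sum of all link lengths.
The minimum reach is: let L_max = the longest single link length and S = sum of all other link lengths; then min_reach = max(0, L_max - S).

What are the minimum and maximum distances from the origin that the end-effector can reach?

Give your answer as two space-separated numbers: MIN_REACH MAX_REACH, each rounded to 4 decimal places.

Link lengths: [6.3, 6.4, 7.4, 10.4, 6.8]
max_reach = 6.3 + 6.4 + 7.4 + 10.4 + 6.8 = 37.3
L_max = max([6.3, 6.4, 7.4, 10.4, 6.8]) = 10.4
S (sum of others) = 37.3 - 10.4 = 26.9
min_reach = max(0, 10.4 - 26.9) = max(0, -16.5) = 0

Answer: 0.0000 37.3000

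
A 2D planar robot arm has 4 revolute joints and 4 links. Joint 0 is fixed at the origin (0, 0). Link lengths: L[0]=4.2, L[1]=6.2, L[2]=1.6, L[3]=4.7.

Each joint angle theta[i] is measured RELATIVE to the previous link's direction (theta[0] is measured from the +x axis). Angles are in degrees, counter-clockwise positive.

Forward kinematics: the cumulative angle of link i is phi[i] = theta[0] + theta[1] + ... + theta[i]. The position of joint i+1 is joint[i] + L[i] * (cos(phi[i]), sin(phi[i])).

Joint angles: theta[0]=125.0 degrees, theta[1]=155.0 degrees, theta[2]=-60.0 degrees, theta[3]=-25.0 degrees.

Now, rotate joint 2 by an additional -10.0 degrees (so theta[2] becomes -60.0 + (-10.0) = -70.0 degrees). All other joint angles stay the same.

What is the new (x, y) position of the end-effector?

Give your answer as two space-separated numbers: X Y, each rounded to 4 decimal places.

Answer: -7.4002 -3.8750

Derivation:
joint[0] = (0.0000, 0.0000)  (base)
link 0: phi[0] = 125 = 125 deg
  cos(125 deg) = -0.5736, sin(125 deg) = 0.8192
  joint[1] = (0.0000, 0.0000) + 4.2 * (-0.5736, 0.8192) = (0.0000 + -2.4090, 0.0000 + 3.4404) = (-2.4090, 3.4404)
link 1: phi[1] = 125 + 155 = 280 deg
  cos(280 deg) = 0.1736, sin(280 deg) = -0.9848
  joint[2] = (-2.4090, 3.4404) + 6.2 * (0.1736, -0.9848) = (-2.4090 + 1.0766, 3.4404 + -6.1058) = (-1.3324, -2.6654)
link 2: phi[2] = 125 + 155 + -70 = 210 deg
  cos(210 deg) = -0.8660, sin(210 deg) = -0.5000
  joint[3] = (-1.3324, -2.6654) + 1.6 * (-0.8660, -0.5000) = (-1.3324 + -1.3856, -2.6654 + -0.8000) = (-2.7180, -3.4654)
link 3: phi[3] = 125 + 155 + -70 + -25 = 185 deg
  cos(185 deg) = -0.9962, sin(185 deg) = -0.0872
  joint[4] = (-2.7180, -3.4654) + 4.7 * (-0.9962, -0.0872) = (-2.7180 + -4.6821, -3.4654 + -0.4096) = (-7.4002, -3.8750)
End effector: (-7.4002, -3.8750)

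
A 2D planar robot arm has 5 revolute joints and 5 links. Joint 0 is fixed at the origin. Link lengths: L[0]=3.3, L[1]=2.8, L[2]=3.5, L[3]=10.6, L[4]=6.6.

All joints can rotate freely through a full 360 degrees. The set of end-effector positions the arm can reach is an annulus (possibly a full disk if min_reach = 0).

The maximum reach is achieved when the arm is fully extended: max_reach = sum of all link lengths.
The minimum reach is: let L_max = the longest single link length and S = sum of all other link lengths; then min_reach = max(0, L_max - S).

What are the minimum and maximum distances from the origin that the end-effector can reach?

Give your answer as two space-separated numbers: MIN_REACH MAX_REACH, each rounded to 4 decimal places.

Answer: 0.0000 26.8000

Derivation:
Link lengths: [3.3, 2.8, 3.5, 10.6, 6.6]
max_reach = 3.3 + 2.8 + 3.5 + 10.6 + 6.6 = 26.8
L_max = max([3.3, 2.8, 3.5, 10.6, 6.6]) = 10.6
S (sum of others) = 26.8 - 10.6 = 16.2
min_reach = max(0, 10.6 - 16.2) = max(0, -5.6) = 0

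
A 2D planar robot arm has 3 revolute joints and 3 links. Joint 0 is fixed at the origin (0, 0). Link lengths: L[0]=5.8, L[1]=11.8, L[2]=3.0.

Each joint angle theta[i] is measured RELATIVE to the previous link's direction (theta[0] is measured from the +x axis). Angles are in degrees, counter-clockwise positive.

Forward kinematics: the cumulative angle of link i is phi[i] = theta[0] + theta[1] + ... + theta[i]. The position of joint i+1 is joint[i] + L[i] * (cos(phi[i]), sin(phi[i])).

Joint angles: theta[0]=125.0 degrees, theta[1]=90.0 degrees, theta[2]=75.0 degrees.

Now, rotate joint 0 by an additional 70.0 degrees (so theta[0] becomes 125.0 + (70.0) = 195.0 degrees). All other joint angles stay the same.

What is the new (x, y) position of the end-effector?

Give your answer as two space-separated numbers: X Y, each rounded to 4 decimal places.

Answer: 0.4517 -12.8991

Derivation:
joint[0] = (0.0000, 0.0000)  (base)
link 0: phi[0] = 195 = 195 deg
  cos(195 deg) = -0.9659, sin(195 deg) = -0.2588
  joint[1] = (0.0000, 0.0000) + 5.8 * (-0.9659, -0.2588) = (0.0000 + -5.6024, 0.0000 + -1.5012) = (-5.6024, -1.5012)
link 1: phi[1] = 195 + 90 = 285 deg
  cos(285 deg) = 0.2588, sin(285 deg) = -0.9659
  joint[2] = (-5.6024, -1.5012) + 11.8 * (0.2588, -0.9659) = (-5.6024 + 3.0541, -1.5012 + -11.3979) = (-2.5483, -12.8991)
link 2: phi[2] = 195 + 90 + 75 = 360 deg
  cos(360 deg) = 1.0000, sin(360 deg) = -0.0000
  joint[3] = (-2.5483, -12.8991) + 3 * (1.0000, -0.0000) = (-2.5483 + 3.0000, -12.8991 + -0.0000) = (0.4517, -12.8991)
End effector: (0.4517, -12.8991)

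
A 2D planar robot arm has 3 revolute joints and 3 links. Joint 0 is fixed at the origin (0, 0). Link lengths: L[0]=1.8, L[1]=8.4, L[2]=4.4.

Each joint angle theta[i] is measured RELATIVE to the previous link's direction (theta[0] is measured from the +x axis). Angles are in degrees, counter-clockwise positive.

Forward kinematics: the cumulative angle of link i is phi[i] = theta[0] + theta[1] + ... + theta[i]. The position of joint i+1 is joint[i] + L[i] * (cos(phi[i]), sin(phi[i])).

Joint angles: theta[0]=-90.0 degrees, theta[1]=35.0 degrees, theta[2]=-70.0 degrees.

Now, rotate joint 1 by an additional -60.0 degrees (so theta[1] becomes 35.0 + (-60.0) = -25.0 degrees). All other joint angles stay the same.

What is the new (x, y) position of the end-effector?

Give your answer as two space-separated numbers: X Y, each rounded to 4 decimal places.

joint[0] = (0.0000, 0.0000)  (base)
link 0: phi[0] = -90 = -90 deg
  cos(-90 deg) = 0.0000, sin(-90 deg) = -1.0000
  joint[1] = (0.0000, 0.0000) + 1.8 * (0.0000, -1.0000) = (0.0000 + 0.0000, 0.0000 + -1.8000) = (0.0000, -1.8000)
link 1: phi[1] = -90 + -25 = -115 deg
  cos(-115 deg) = -0.4226, sin(-115 deg) = -0.9063
  joint[2] = (0.0000, -1.8000) + 8.4 * (-0.4226, -0.9063) = (0.0000 + -3.5500, -1.8000 + -7.6130) = (-3.5500, -9.4130)
link 2: phi[2] = -90 + -25 + -70 = -185 deg
  cos(-185 deg) = -0.9962, sin(-185 deg) = 0.0872
  joint[3] = (-3.5500, -9.4130) + 4.4 * (-0.9962, 0.0872) = (-3.5500 + -4.3833, -9.4130 + 0.3835) = (-7.9333, -9.0295)
End effector: (-7.9333, -9.0295)

Answer: -7.9333 -9.0295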